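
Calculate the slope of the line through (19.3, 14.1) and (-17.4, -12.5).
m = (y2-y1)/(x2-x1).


dy = -12.5 - 14.1 = -26.6
dx = -17.4 - 19.3 = -36.7
m = -26.6/(-36.7) = 0.7248

m = 0.7248


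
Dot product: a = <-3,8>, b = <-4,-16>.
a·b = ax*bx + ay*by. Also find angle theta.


a·b = -3*(-4) + 8*(-16) = 12 - 128 = -116
|a| = sqrt(9+64) = 8.5440
|b| = sqrt(16+256) = 16.4924
cos(theta) = -116/(sqrt(73)*sqrt(272)) = -116/sqrt(19856) = -0.823213
theta = arccos(-116/sqrt(19856)) = 145.4077 degrees

a·b = -116, theta = 145.4077 deg


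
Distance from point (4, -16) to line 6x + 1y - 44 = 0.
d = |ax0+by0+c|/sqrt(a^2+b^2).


|6*4 + 1*(-16) - 44| = |-36| = 36
sqrt(36 + 1) = sqrt(37) = 6.0828
d = 36/sqrt(37) = 5.9184

5.9184


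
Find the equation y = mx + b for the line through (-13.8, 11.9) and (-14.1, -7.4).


m = (-19.3)/(-0.3) = 64.3333
b = y1 - m*x1 = 11.9 - (-19.3*(-13.8))/(-0.3) = 11.9 + 887.8000 = 899.7000

y = 64.3333x + 899.7000


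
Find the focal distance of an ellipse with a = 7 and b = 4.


c^2 = 7^2 - 4^2 = 49 - 16 = 33
c = sqrt(33) = 5.7446

c = 5.7446


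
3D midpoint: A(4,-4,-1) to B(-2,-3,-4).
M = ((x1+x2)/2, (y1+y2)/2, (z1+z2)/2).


Mx = (4- 2)/2 = 1.0000
My = (-4- 3)/2 = -3.5000
Mz = (-1- 4)/2 = -2.5000

M = (1.0000, -3.5000, -2.5000)


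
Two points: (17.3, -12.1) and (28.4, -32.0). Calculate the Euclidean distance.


dx = 28.4 - 17.3 = 11.1
dy = -32.0 + 12.1 = -19.9
d = sqrt(123.21 + 396.01) = sqrt(519.22) = 22.7864

22.7864


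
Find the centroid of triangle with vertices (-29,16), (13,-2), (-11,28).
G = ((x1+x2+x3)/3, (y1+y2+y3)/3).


Gx = (-29+13- 11)/3 = -27/3 = -9.0000
Gy = (16- 2+28)/3 = 42/3 = 14.0000

G = (-9.0000, 14.0000)


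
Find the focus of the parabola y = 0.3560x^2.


a = 0.3560
4a = 1.4240
focus = (0, 1/1.4240) = (0, 0.7022)

Focus = (0, 0.7022)


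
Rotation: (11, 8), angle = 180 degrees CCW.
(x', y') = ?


cos(180) = -1, sin(180) = 0
x' = 11*(-1) - 8*0 = -11
y' = 11*0 + 8*(-1) = -8

(-11, -8)


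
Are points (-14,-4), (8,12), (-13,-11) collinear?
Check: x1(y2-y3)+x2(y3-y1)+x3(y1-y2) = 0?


-14*(12+ 11) + 8*(-11+ 4) - 13*(-4-12)
= -322 - 56 + 208 = -170

No, not collinear (determinant = -170)


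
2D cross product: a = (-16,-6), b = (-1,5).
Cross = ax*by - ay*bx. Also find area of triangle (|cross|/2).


cross = -16*5 + 6*(-1) = -80 - 6 = -86
Triangle area = |-86|/2 = 86/2 = 43.0000

cross = -86, triangle area = 43.0000


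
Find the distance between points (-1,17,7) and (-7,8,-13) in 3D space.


dx=-6, dy=-9, dz=-20
d = sqrt(36+81+400) = sqrt(517) = 22.7376

22.7376


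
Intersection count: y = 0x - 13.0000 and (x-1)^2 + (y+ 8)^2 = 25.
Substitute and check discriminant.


Substitute y = 0x - 13.0000: (x-1)^2 + (0x- 13.0000+ 8)^2 = 25
Expand to Ax^2 + Bx + C = 0, where b-k = -5
A = 1+m^2 = 1
B = 2(m(b-k) - h) = 2(0*(-5) - 1) = -2
C = h^2 + (b-k)^2 - r^2 = 1 + 25 - 25 = 1
disc = B^2-4AC = 4.0000 - 4.0000 = 0
disc = 0

1 intersection point (tangent)


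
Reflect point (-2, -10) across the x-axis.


Reflection rule for x-axis: (x, -y)
(-2, -10) -> (-2, 10)

(-2, 10)


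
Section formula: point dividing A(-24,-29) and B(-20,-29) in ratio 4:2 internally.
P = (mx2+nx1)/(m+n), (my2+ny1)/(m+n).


Px = (4*(-20) + 2*(-24))/6 = -128/6 = -21.3333
Py = (4*(-29) + 2*(-29))/6 = -174/6 = -29.0000

P = (-21.3333, -29.0000)


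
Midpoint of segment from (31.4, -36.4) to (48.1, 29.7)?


Mx = (31.4 + 48.1)/2 = 79.5/2 = 39.7500
My = (-36.4 + 29.7)/2 = -6.7/2 = -3.3500

(39.7500, -3.3500)


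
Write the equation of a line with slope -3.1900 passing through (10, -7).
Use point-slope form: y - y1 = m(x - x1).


y + 7 = -3.1900(x - 10)
y = -3.1900x - 7 + 3.1900*10
y = -3.1900x + 24.9000

y = -3.1900x + 24.9000


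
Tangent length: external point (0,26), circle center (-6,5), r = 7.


d = sqrt((0+ 6)^2 + (26-5)^2) = sqrt(36+441) = 21.8403
L = sqrt(477.0000 - 49) = sqrt(428.0000) = 20.6882

20.6882


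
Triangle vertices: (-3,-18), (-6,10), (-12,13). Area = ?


-3*(10-13) = 9
-6*(13+ 18) = -186
-12*(-18-10) = 336
sum = 159
Area = |159|/2 = 79.5000

79.5000 sq units


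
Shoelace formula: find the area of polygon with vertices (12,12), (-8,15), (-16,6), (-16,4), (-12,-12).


sum(xi*y_{i+1}) = 12*15 - 8*6 - 16*4 - 16*(-12) - 12*12 = 116
sum(yi*x_{i+1}) = 12*(-8) + 15*(-16) + 6*(-16) + 4*(-12) - 12*12 = -624
Area = |116 + 624|/2 = 740/2 = 370.0000

370.0000 sq units


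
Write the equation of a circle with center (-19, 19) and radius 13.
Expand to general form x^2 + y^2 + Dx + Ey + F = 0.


(x+ 19)^2 + (y-19)^2 = 13^2
D = -2h = 38, E = -2k = -38
F = h^2+k^2-r^2 = 361+361-169 = 553

x^2 + y^2 + 38x - 38y + 553 = 0


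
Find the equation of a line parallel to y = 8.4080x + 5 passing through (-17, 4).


Parallel lines have equal slopes.
m2 = 8.4080
b2 = 4 - 8.4080*(-17) = 146.9360

y = 8.4080x + 146.9360


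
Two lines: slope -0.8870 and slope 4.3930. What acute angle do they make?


m1-m2 = -5.28
1+m1*m2 = -2.896591
tan(theta) = |-5.28/(-2.896591)| = 1.822832
theta = arctan(|-5.28/(-2.896591)|) = 61.2510 degrees (acute angle)

61.2510 degrees


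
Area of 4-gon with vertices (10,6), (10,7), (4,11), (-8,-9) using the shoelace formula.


sum(xi*y_{i+1}) = 10*7 + 10*11 + 4*(-9) - 8*6 = 96
sum(yi*x_{i+1}) = 6*10 + 7*4 + 11*(-8) - 9*10 = -90
Area = |96 + 90|/2 = 186/2 = 93.0000

93.0000 sq units


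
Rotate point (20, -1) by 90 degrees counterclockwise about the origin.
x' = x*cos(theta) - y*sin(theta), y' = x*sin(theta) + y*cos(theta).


cos(90) = 0, sin(90) = 1
x' = 20*0 + 1*1 = 1
y' = 20*1 - 1*0 = 20

(1, 20)


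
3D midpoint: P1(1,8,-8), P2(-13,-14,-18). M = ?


Mx = (1- 13)/2 = -6.0000
My = (8- 14)/2 = -3.0000
Mz = (-8- 18)/2 = -13.0000

M = (-6.0000, -3.0000, -13.0000)


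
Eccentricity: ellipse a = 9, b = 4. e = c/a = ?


c = sqrt(81-16) = sqrt(65) = 8.0623
e = c/a = sqrt(65)/9 = 0.8958

e = 0.8958


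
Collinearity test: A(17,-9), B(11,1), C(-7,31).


17*(1-31) + 11*(31+ 9) - 7*(-9-1)
= -510 + 440 + 70 = 0

Yes, collinear (determinant = 0)


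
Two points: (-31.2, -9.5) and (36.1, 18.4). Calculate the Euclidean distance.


dx = 36.1 + 31.2 = 67.3
dy = 18.4 + 9.5 = 27.9
d = sqrt(4529.29 + 778.41) = sqrt(5307.7) = 72.8540

72.8540


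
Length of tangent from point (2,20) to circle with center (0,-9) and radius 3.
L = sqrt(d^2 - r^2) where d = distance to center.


d = sqrt((2-0)^2 + (20+ 9)^2) = sqrt(4+841) = 29.0689
L = sqrt(845.0000 - 9) = sqrt(836.0000) = 28.9137

28.9137


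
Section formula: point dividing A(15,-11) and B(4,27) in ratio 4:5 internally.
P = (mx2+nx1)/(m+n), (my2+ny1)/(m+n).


Px = (4*4 + 5*15)/9 = 91/9 = 10.1111
Py = (4*27 + 5*(-11))/9 = 53/9 = 5.8889

P = (10.1111, 5.8889)


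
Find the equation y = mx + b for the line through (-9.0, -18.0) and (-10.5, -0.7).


m = (17.3)/(-1.5) = -11.5333
b = y1 - m*x1 = -18.0 - (17.3*(-9.0))/(-1.5) = -18.0 - 103.8000 = -121.8000

y = -11.5333x - 121.8000


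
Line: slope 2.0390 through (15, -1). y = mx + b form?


y + 1 = 2.0390(x - 15)
y = 2.0390x - 1 - 2.0390*15
y = 2.0390x - 31.5850

y = 2.0390x - 31.5850


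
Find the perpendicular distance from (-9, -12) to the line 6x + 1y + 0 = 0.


|6*(-9) + 1*(-12) + 0| = |-66| = 66
sqrt(36 + 1) = sqrt(37) = 6.0828
d = 66/sqrt(37) = 10.8503

10.8503


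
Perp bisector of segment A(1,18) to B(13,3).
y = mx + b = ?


Midpoint = (7, 10.5)
Slope of AB = dy/dx = -15/12 = -1.2500
Perp slope = -dx/dy = 12/15 = 0.8000
b = My - (perp slope)*Mx = 10.5 + (12*7)/(-15) = 10.5 - 5.6000 = 4.9000

y = 0.8000x + 4.9000


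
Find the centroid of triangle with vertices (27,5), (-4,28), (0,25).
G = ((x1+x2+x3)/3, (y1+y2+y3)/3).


Gx = (27- 4+0)/3 = 23/3 = 7.6667
Gy = (5+28+25)/3 = 58/3 = 19.3333

G = (7.6667, 19.3333)


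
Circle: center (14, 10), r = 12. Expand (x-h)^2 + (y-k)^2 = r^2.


(x-14)^2 + (y-10)^2 = 12^2
D = -2h = -28, E = -2k = -20
F = h^2+k^2-r^2 = 196+100-144 = 152

x^2 + y^2 - 28x - 20y + 152 = 0


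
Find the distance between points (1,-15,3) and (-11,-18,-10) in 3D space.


dx=-12, dy=-3, dz=-13
d = sqrt(144+9+169) = sqrt(322) = 17.9444

17.9444


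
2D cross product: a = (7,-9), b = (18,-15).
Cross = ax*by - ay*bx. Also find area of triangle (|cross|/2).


cross = 7*(-15) + 9*18 = -105 + 162 = 57
Triangle area = |57|/2 = 57/2 = 28.5000

cross = 57, triangle area = 28.5000


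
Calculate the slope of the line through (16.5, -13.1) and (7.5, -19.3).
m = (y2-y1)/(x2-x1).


dy = -19.3 + 13.1 = -6.2
dx = 7.5 - 16.5 = -9.0
m = -6.2/(-9.0) = 0.6889

m = 0.6889


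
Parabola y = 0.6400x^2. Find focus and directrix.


a = 0.6400
1/(4a) = 0.3906
Focus = (0, 0.3906)
Directrix: y = -0.3906

Focus = (0, 0.3906), Directrix: y = -0.3906


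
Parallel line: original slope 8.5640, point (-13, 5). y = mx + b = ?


Parallel lines have equal slopes.
m2 = 8.5640
b2 = 5 - 8.5640*(-13) = 116.3320

y = 8.5640x + 116.3320


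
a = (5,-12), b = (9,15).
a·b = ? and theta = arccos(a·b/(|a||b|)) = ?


a·b = 5*9 - 12*15 = 45 - 180 = -135
|a| = sqrt(25+144) = 13.0000
|b| = sqrt(81+225) = 17.4929
cos(theta) = -135/(sqrt(169)*sqrt(306)) = -135/sqrt(51714) = -0.593649
theta = arccos(-135/sqrt(51714)) = 126.4164 degrees

a·b = -135, theta = 126.4164 deg


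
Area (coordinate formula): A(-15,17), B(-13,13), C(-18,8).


-15*(13-8) = -75
-13*(8-17) = 117
-18*(17-13) = -72
sum = -30
Area = |-30|/2 = 15.0000

15.0000 sq units


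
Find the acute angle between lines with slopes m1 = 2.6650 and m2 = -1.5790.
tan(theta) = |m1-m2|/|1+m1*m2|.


m1-m2 = 4.244
1+m1*m2 = -3.208035
tan(theta) = |4.244/(-3.208035)| = 1.322928
theta = arctan(|4.244/(-3.208035)|) = 52.9144 degrees (acute angle)

52.9144 degrees


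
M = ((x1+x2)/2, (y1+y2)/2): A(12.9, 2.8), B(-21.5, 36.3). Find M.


Mx = (12.9 - 21.5)/2 = -8.6/2 = -4.3000
My = (2.8 + 36.3)/2 = 39.1/2 = 19.5500

(-4.3000, 19.5500)


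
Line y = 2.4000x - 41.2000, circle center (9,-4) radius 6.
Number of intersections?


Substitute y = 2.4000x - 41.2000: (x-9)^2 + (2.4000x- 41.2000+ 4)^2 = 36
Expand to Ax^2 + Bx + C = 0, where b-k = -37.2
A = 1+m^2 = 6.76
B = 2(m(b-k) - h) = 2(2.4000*(-37.2) - 9) = -196.56
C = h^2 + (b-k)^2 - r^2 = 81 + 1383.84 - 36 = 1428.84
disc = B^2-4AC = 38635.8336 - 38635.8336 = 0
disc = 0

1 intersection point (tangent)


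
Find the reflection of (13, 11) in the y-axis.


Reflection rule for y-axis: (-x, y)
(13, 11) -> (-13, 11)

(-13, 11)


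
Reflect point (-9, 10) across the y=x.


Reflection rule for y=x: (y, x)
(-9, 10) -> (10, -9)

(10, -9)


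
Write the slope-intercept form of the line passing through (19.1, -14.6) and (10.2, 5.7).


m = (20.3)/(-8.9) = -2.2809
b = y1 - m*x1 = -14.6 - (20.3*19.1)/(-8.9) = -14.6 + 43.5652 = 28.9652

y = -2.2809x + 28.9652


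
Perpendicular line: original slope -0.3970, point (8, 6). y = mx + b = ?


Perpendicular slope = -1/m1 = -1/(-0.3970) = 2.5189
b2 = y0 - m2*x0 = 6 + 8/(-0.3970) = 6 - 20.1511 = -14.1511

y = 2.5189x - 14.1511


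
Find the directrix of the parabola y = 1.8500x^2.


a = 1.8500
1/(4a) = 0.1351
directrix: y = -0.1351 = -0.1351

y = -0.1351


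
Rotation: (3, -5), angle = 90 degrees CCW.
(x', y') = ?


cos(90) = 0, sin(90) = 1
x' = 3*0 + 5*1 = 5
y' = 3*1 - 5*0 = 3

(5, 3)


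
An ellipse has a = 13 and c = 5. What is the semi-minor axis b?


b^2 = 13^2 - (5)^2 = 169 - 25 = 144
b = sqrt(144) = 12

b = 12


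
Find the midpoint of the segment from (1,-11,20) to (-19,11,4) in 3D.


Mx = (1- 19)/2 = -9.0000
My = (-11+11)/2 = 0
Mz = (20+4)/2 = 12.0000

M = (-9.0000, 0, 12.0000)


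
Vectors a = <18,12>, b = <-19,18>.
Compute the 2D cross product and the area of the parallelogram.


cross = 18*18 - 12*(-19) = 324 + 228 = 552
Parallelogram area = |552| = 552

cross = 552, parallelogram area = 552


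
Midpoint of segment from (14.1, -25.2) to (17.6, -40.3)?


Mx = (14.1 + 17.6)/2 = 31.7/2 = 15.8500
My = (-25.2 - 40.3)/2 = -65.5/2 = -32.7500

(15.8500, -32.7500)


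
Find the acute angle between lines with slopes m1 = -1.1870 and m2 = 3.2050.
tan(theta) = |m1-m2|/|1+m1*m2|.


m1-m2 = -4.392
1+m1*m2 = -2.804335
tan(theta) = |-4.392/(-2.804335)| = 1.566147
theta = arctan(|-4.392/(-2.804335)|) = 57.4414 degrees (acute angle)

57.4414 degrees


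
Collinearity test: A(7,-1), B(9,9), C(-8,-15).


7*(9+ 15) + 9*(-15+ 1) - 8*(-1-9)
= 168 - 126 + 80 = 122

No, not collinear (determinant = 122)


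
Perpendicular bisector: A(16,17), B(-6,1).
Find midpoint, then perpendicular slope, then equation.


Midpoint = (5, 9)
Slope of AB = dy/dx = -16/(-22) = 0.7273
Perp slope = -dx/dy = -22/16 = -1.3750
b = My - (perp slope)*Mx = 9 + (-22*5)/(-16) = 9 + 6.8750 = 15.8750

y = -1.3750x + 15.8750


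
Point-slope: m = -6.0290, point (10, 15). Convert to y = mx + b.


y - 15 = -6.0290(x - 10)
y = -6.0290x + 15 + 6.0290*10
y = -6.0290x + 75.2900

y = -6.0290x + 75.2900


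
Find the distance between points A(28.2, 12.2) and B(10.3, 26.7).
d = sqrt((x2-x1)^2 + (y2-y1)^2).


dx = 10.3 - 28.2 = -17.9
dy = 26.7 - 12.2 = 14.5
d = sqrt(320.41 + 210.25) = sqrt(530.66) = 23.0361

23.0361


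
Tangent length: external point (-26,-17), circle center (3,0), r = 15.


d = sqrt((-26-3)^2 + (-17-0)^2) = sqrt(841+289) = 33.6155
L = sqrt(1130.0000 - 225) = sqrt(905.0000) = 30.0832

30.0832


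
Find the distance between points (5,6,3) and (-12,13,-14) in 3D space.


dx=-17, dy=7, dz=-17
d = sqrt(289+49+289) = sqrt(627) = 25.0400

25.0400


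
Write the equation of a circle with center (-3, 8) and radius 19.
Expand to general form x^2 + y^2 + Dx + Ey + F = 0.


(x+ 3)^2 + (y-8)^2 = 19^2
D = -2h = 6, E = -2k = -16
F = h^2+k^2-r^2 = 9+64-361 = -288

x^2 + y^2 + 6x - 16y - 288 = 0


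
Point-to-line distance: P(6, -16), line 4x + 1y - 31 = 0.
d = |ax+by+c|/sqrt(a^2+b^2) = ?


|4*6 + 1*(-16) - 31| = |-23| = 23
sqrt(16 + 1) = sqrt(17) = 4.1231
d = 23/sqrt(17) = 5.5783

5.5783


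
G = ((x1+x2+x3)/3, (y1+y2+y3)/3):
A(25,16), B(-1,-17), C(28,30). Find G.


Gx = (25- 1+28)/3 = 52/3 = 17.3333
Gy = (16- 17+30)/3 = 29/3 = 9.6667

G = (17.3333, 9.6667)


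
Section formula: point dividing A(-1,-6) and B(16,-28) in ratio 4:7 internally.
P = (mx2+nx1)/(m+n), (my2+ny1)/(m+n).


Px = (4*16 + 7*(-1))/11 = 57/11 = 5.1818
Py = (4*(-28) + 7*(-6))/11 = -154/11 = -14.0000

P = (5.1818, -14.0000)


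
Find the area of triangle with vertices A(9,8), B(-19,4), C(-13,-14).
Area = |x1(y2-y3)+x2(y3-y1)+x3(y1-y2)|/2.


9*(4+ 14) = 162
-19*(-14-8) = 418
-13*(8-4) = -52
sum = 528
Area = |528|/2 = 264.0000

264.0000 sq units


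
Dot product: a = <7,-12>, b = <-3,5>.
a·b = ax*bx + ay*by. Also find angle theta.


a·b = 7*(-3) - 12*5 = -21 - 60 = -81
|a| = sqrt(49+144) = 13.8924
|b| = sqrt(9+25) = 5.8310
cos(theta) = -81/(sqrt(193)*sqrt(34)) = -81/sqrt(6562) = -0.999924
theta = arccos(-81/sqrt(6562)) = 179.2927 degrees

a·b = -81, theta = 179.2927 deg


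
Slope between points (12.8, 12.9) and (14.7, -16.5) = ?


dy = -16.5 - 12.9 = -29.4
dx = 14.7 - 12.8 = 1.9
m = -29.4/1.9 = -15.4737

m = -15.4737


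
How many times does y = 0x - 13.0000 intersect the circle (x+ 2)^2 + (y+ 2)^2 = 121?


Substitute y = 0x - 13.0000: (x+ 2)^2 + (0x- 13.0000+ 2)^2 = 121
Expand to Ax^2 + Bx + C = 0, where b-k = -11
A = 1+m^2 = 1
B = 2(m(b-k) - h) = 2(0*(-11) + 2) = 4
C = h^2 + (b-k)^2 - r^2 = 4 + 121 - 121 = 4
disc = B^2-4AC = 16.0000 - 16.0000 = 0
disc = 0

1 intersection point (tangent)


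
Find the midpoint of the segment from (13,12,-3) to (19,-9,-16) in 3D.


Mx = (13+19)/2 = 16.0000
My = (12- 9)/2 = 1.5000
Mz = (-3- 16)/2 = -9.5000

M = (16.0000, 1.5000, -9.5000)


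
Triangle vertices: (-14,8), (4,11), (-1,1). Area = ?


-14*(11-1) = -140
4*(1-8) = -28
-1*(8-11) = 3
sum = -165
Area = |-165|/2 = 82.5000

82.5000 sq units


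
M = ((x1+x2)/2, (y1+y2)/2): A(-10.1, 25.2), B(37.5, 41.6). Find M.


Mx = (-10.1 + 37.5)/2 = 27.4/2 = 13.7000
My = (25.2 + 41.6)/2 = 66.8/2 = 33.4000

(13.7000, 33.4000)


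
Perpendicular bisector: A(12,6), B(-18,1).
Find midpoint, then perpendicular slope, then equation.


Midpoint = (-3, 3.5)
Slope of AB = dy/dx = -5/(-30) = 0.1667
Perp slope = -dx/dy = -30/5 = -6.0000
b = My - (perp slope)*Mx = 3.5 + (-30*(-3))/(-5) = 3.5 - 18.0000 = -14.5000

y = -6.0000x - 14.5000


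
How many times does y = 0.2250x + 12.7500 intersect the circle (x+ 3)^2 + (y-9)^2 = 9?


Substitute y = 0.2250x + 12.7500: (x+ 3)^2 + (0.2250x+12.7500-9)^2 = 9
Expand to Ax^2 + Bx + C = 0, where b-k = 3.75
A = 1+m^2 = 1.050625
B = 2(m(b-k) - h) = 2(0.2250*3.75 + 3) = 7.6875
C = h^2 + (b-k)^2 - r^2 = 9 + 14.0625 - 9 = 14.0625
disc = B^2-4AC = 59.0977 - 59.0977 = 0
disc = 0

1 intersection point (tangent)


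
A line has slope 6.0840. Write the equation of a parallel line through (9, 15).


Parallel lines have equal slopes.
m2 = 6.0840
b2 = 15 - 6.0840*9 = -39.7560

y = 6.0840x - 39.7560


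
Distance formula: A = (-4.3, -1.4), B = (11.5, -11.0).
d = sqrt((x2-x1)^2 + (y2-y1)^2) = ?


dx = 11.5 + 4.3 = 15.8
dy = -11.0 + 1.4 = -9.6
d = sqrt(249.64 + 92.16) = sqrt(341.8) = 18.4878

18.4878


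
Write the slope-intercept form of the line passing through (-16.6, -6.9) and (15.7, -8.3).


m = (-1.4)/(32.3) = -0.0433
b = y1 - m*x1 = -6.9 - (-1.4*(-16.6))/(32.3) = -6.9 - 0.7195 = -7.6195

y = -0.0433x - 7.6195


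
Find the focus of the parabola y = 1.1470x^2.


a = 1.1470
4a = 4.5880
focus = (0, 1/4.5880) = (0, 0.2180)

Focus = (0, 0.2180)


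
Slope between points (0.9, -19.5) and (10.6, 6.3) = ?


dy = 6.3 + 19.5 = 25.8
dx = 10.6 - 0.9 = 9.7
m = 25.8/9.7 = 2.6598

m = 2.6598


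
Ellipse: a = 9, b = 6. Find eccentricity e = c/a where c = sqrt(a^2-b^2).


c = sqrt(81-36) = sqrt(45) = 6.7082
e = c/a = sqrt(45)/9 = 0.7454

e = 0.7454


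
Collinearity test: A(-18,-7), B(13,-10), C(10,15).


-18*(-10-15) + 13*(15+ 7) + 10*(-7+ 10)
= 450 + 286 + 30 = 766

No, not collinear (determinant = 766)


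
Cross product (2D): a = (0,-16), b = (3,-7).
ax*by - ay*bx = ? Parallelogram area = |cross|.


cross = 0*(-7) + 16*3 = 0 + 48 = 48
Parallelogram area = |48| = 48

cross = 48, parallelogram area = 48


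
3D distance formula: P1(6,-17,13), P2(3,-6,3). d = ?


dx=-3, dy=11, dz=-10
d = sqrt(9+121+100) = sqrt(230) = 15.1658

15.1658


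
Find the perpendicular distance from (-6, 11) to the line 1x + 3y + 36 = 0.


|1*(-6) + 3*11 + 36| = |63| = 63
sqrt(1 + 9) = sqrt(10) = 3.1623
d = 63/sqrt(10) = 19.9223

19.9223


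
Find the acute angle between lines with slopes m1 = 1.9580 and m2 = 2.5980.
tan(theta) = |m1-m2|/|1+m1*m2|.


m1-m2 = -0.64
1+m1*m2 = 6.086884
tan(theta) = |-0.64/6.086884| = 0.105144
theta = arctan(|-0.64/6.086884|) = 6.0023 degrees (acute angle)

6.0023 degrees


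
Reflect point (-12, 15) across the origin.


Reflection rule for origin: (-x, -y)
(-12, 15) -> (12, -15)

(12, -15)


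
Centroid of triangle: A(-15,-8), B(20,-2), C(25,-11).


Gx = (-15+20+25)/3 = 30/3 = 10.0000
Gy = (-8- 2- 11)/3 = -21/3 = -7.0000

G = (10.0000, -7.0000)


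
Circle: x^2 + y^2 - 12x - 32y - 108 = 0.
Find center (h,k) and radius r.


h = -D/2 = 12/2 = 6
k = -E/2 = 32/2 = 16
r^2 = h^2 + k^2 - F = 36 + 256 + 108 = 400
r = 20

Center (6, 16), radius = 20


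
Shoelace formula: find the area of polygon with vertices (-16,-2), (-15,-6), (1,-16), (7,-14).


sum(xi*y_{i+1}) = -16*(-6) - 15*(-16) + 1*(-14) + 7*(-2) = 308
sum(yi*x_{i+1}) = -2*(-15) - 6*1 - 16*7 - 14*(-16) = 136
Area = |308 - 136|/2 = 172/2 = 86.0000

86.0000 sq units


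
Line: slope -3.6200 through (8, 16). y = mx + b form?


y - 16 = -3.6200(x - 8)
y = -3.6200x + 16 + 3.6200*8
y = -3.6200x + 44.9600

y = -3.6200x + 44.9600


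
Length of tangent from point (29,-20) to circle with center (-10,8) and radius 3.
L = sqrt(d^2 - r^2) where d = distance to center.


d = sqrt((29+ 10)^2 + (-20-8)^2) = sqrt(1521+784) = 48.0104
L = sqrt(2305.0000 - 9) = sqrt(2296.0000) = 47.9166

47.9166


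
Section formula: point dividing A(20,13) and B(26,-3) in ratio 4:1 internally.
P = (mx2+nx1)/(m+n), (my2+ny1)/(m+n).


Px = (4*26 + 1*20)/5 = 124/5 = 24.8000
Py = (4*(-3) + 1*13)/5 = 1/5 = 0.2000

P = (24.8000, 0.2000)


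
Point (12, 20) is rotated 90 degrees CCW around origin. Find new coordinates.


cos(90) = 0, sin(90) = 1
x' = 12*0 - 20*1 = -20
y' = 12*1 + 20*0 = 12

(-20, 12)


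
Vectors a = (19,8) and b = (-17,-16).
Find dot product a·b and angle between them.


a·b = 19*(-17) + 8*(-16) = -323 - 128 = -451
|a| = sqrt(361+64) = 20.6155
|b| = sqrt(289+256) = 23.3452
cos(theta) = -451/(sqrt(425)*sqrt(545)) = -451/sqrt(231625) = -0.937095
theta = arccos(-451/sqrt(231625)) = 159.5694 degrees

a·b = -451, theta = 159.5694 deg


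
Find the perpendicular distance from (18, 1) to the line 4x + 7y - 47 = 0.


|4*18 + 7*1 - 47| = |32| = 32
sqrt(16 + 49) = sqrt(65) = 8.0623
d = 32/sqrt(65) = 3.9691

3.9691


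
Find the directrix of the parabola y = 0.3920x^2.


a = 0.3920
1/(4a) = 0.6378
directrix: y = -0.6378 = -0.6378

y = -0.6378


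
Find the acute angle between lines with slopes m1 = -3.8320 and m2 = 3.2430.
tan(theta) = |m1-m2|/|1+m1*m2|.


m1-m2 = -7.075
1+m1*m2 = -11.427176
tan(theta) = |-7.075/(-11.427176)| = 0.619138
theta = arctan(|-7.075/(-11.427176)|) = 31.7632 degrees (acute angle)

31.7632 degrees


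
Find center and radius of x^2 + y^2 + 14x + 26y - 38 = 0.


h = -D/2 = -14/2 = -7
k = -E/2 = -26/2 = -13
r^2 = h^2 + k^2 - F = 49 + 169 + 38 = 256
r = 16

Center (-7, -13), radius = 16


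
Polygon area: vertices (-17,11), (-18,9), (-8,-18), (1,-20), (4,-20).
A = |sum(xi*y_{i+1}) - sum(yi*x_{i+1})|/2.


sum(xi*y_{i+1}) = -17*9 - 18*(-18) - 8*(-20) + 1*(-20) + 4*11 = 355
sum(yi*x_{i+1}) = 11*(-18) + 9*(-8) - 18*1 - 20*4 - 20*(-17) = -28
Area = |355 + 28|/2 = 383/2 = 191.5000

191.5000 sq units


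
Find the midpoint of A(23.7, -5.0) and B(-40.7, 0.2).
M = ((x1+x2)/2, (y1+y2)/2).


Mx = (23.7 - 40.7)/2 = -17/2 = -8.5000
My = (-5.0 + 0.2)/2 = -4.8/2 = -2.4000

(-8.5000, -2.4000)


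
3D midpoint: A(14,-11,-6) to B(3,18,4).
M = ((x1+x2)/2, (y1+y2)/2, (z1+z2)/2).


Mx = (14+3)/2 = 8.5000
My = (-11+18)/2 = 3.5000
Mz = (-6+4)/2 = -1.0000

M = (8.5000, 3.5000, -1.0000)


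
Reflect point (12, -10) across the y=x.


Reflection rule for y=x: (y, x)
(12, -10) -> (-10, 12)

(-10, 12)


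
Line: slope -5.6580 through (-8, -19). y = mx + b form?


y + 19 = -5.6580(x + 8)
y = -5.6580x - 19 + 5.6580*(-8)
y = -5.6580x - 64.2640

y = -5.6580x - 64.2640


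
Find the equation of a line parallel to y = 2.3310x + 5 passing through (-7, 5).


Parallel lines have equal slopes.
m2 = 2.3310
b2 = 5 - 2.3310*(-7) = 21.3170

y = 2.3310x + 21.3170


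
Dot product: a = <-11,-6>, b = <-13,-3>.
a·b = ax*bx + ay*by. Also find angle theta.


a·b = -11*(-13) - 6*(-3) = 143 + 18 = 161
|a| = sqrt(121+36) = 12.5300
|b| = sqrt(169+9) = 13.3417
cos(theta) = 161/(sqrt(157)*sqrt(178)) = 161/sqrt(27946) = 0.963088
theta = arccos(161/sqrt(27946)) = 15.6158 degrees

a·b = 161, theta = 15.6158 deg


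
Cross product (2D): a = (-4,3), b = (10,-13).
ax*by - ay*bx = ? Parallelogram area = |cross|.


cross = -4*(-13) - 3*10 = 52 - 30 = 22
Parallelogram area = |22| = 22

cross = 22, parallelogram area = 22


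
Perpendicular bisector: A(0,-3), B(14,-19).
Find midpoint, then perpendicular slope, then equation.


Midpoint = (7, -11)
Slope of AB = dy/dx = -16/14 = -1.1429
Perp slope = -dx/dy = 14/16 = 0.8750
b = My - (perp slope)*Mx = -11 + (14*7)/(-16) = -11 - 6.1250 = -17.1250

y = 0.8750x - 17.1250


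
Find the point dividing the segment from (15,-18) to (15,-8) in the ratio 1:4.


Px = (1*15 + 4*15)/5 = 75/5 = 15.0000
Py = (1*(-8) + 4*(-18))/5 = -80/5 = -16.0000

P = (15.0000, -16.0000)


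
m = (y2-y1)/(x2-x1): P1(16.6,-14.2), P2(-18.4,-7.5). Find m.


dy = -7.5 + 14.2 = 6.7
dx = -18.4 - 16.6 = -35.0
m = 6.7/(-35.0) = -0.1914

m = -0.1914


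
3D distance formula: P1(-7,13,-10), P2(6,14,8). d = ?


dx=13, dy=1, dz=18
d = sqrt(169+1+324) = sqrt(494) = 22.2261

22.2261


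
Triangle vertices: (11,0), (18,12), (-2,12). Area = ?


11*(12-12) = 0
18*(12-0) = 216
-2*(0-12) = 24
sum = 240
Area = |240|/2 = 120.0000

120.0000 sq units


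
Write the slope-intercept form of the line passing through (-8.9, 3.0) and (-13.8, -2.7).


m = (-5.7)/(-4.9) = 1.1633
b = y1 - m*x1 = 3.0 - (-5.7*(-8.9))/(-4.9) = 3.0 + 10.3531 = 13.3531

y = 1.1633x + 13.3531


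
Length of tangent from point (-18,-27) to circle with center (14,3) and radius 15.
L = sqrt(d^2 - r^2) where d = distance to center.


d = sqrt((-18-14)^2 + (-27-3)^2) = sqrt(1024+900) = 43.8634
L = sqrt(1924.0000 - 225) = sqrt(1699.0000) = 41.2189

41.2189


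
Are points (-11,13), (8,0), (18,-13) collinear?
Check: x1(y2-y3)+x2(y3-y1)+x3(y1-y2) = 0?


-11*(0+ 13) + 8*(-13-13) + 18*(13-0)
= -143 - 208 + 234 = -117

No, not collinear (determinant = -117)


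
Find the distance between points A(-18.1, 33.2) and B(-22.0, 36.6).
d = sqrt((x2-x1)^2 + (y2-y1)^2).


dx = -22.0 + 18.1 = -3.9
dy = 36.6 - 33.2 = 3.4
d = sqrt(15.21 + 11.56) = sqrt(26.77) = 5.1740

5.1740


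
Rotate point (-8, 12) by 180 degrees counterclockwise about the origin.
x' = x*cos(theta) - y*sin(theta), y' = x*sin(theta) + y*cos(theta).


cos(180) = -1, sin(180) = 0
x' = -8*(-1) - 12*0 = 8
y' = -8*0 + 12*(-1) = -12

(8, -12)


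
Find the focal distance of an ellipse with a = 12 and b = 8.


c^2 = 12^2 - 8^2 = 144 - 64 = 80
c = sqrt(80) = 8.9443

c = 8.9443


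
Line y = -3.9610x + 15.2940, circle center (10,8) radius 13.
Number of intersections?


Substitute y = -3.9610x + 15.2940: (x-10)^2 + (-3.9610x+15.2940-8)^2 = 169
Expand to Ax^2 + Bx + C = 0, where b-k = 7.294
A = 1+m^2 = 16.689521
B = 2(m(b-k) - h) = 2(-3.9610*7.294 - 10) = -77.783068
C = h^2 + (b-k)^2 - r^2 = 100 + 53.202436 - 169 = -15.797564
disc = B^2-4AC = 6050.2057 + 1054.6151 = 7104.8208
disc > 0

2 intersection points


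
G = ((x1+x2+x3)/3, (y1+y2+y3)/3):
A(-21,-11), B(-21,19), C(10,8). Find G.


Gx = (-21- 21+10)/3 = -32/3 = -10.6667
Gy = (-11+19+8)/3 = 16/3 = 5.3333

G = (-10.6667, 5.3333)


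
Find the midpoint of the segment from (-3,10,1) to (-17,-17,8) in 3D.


Mx = (-3- 17)/2 = -10.0000
My = (10- 17)/2 = -3.5000
Mz = (1+8)/2 = 4.5000

M = (-10.0000, -3.5000, 4.5000)


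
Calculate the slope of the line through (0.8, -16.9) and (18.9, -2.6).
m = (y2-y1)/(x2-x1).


dy = -2.6 + 16.9 = 14.3
dx = 18.9 - 0.8 = 18.1
m = 14.3/18.1 = 0.7901

m = 0.7901


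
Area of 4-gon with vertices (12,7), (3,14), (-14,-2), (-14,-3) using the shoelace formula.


sum(xi*y_{i+1}) = 12*14 + 3*(-2) - 14*(-3) - 14*7 = 106
sum(yi*x_{i+1}) = 7*3 + 14*(-14) - 2*(-14) - 3*12 = -183
Area = |106 + 183|/2 = 289/2 = 144.5000

144.5000 sq units


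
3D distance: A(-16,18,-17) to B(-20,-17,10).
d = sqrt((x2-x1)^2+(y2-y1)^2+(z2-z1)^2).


dx=-4, dy=-35, dz=27
d = sqrt(16+1225+729) = sqrt(1970) = 44.3847

44.3847


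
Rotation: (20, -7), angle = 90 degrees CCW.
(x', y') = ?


cos(90) = 0, sin(90) = 1
x' = 20*0 + 7*1 = 7
y' = 20*1 - 7*0 = 20

(7, 20)


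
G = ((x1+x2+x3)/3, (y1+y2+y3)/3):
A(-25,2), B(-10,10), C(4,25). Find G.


Gx = (-25- 10+4)/3 = -31/3 = -10.3333
Gy = (2+10+25)/3 = 37/3 = 12.3333

G = (-10.3333, 12.3333)


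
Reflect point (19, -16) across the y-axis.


Reflection rule for y-axis: (-x, y)
(19, -16) -> (-19, -16)

(-19, -16)


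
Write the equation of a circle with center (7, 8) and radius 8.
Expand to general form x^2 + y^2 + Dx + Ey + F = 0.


(x-7)^2 + (y-8)^2 = 8^2
D = -2h = -14, E = -2k = -16
F = h^2+k^2-r^2 = 49+64-64 = 49

x^2 + y^2 - 14x - 16y + 49 = 0


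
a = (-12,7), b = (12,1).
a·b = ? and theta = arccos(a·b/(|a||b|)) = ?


a·b = -12*12 + 7*1 = -144 + 7 = -137
|a| = sqrt(144+49) = 13.8924
|b| = sqrt(144+1) = 12.0416
cos(theta) = -137/(sqrt(193)*sqrt(145)) = -137/sqrt(27985) = -0.818951
theta = arccos(-137/sqrt(27985)) = 144.9799 degrees

a·b = -137, theta = 144.9799 deg


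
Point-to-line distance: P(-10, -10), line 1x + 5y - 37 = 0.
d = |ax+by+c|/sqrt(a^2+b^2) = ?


|1*(-10) + 5*(-10) - 37| = |-97| = 97
sqrt(1 + 25) = sqrt(26) = 5.0990
d = 97/sqrt(26) = 19.0233

19.0233


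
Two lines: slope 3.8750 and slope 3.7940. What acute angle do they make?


m1-m2 = 0.081
1+m1*m2 = 15.70175
tan(theta) = |0.081/15.70175| = 0.005159
theta = arctan(|0.081/15.70175|) = 0.2956 degrees (acute angle)

0.2956 degrees


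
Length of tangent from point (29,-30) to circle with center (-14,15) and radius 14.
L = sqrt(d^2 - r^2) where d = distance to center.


d = sqrt((29+ 14)^2 + (-30-15)^2) = sqrt(1849+2025) = 62.2415
L = sqrt(3874.0000 - 196) = sqrt(3678.0000) = 60.6465

60.6465


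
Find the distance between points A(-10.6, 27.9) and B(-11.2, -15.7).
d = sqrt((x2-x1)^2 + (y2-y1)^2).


dx = -11.2 + 10.6 = -0.6
dy = -15.7 - 27.9 = -43.6
d = sqrt(0.36 + 1900.96) = sqrt(1901.32) = 43.6041

43.6041


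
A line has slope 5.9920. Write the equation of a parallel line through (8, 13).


Parallel lines have equal slopes.
m2 = 5.9920
b2 = 13 - 5.9920*8 = -34.9360

y = 5.9920x - 34.9360


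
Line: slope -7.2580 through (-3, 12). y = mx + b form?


y - 12 = -7.2580(x + 3)
y = -7.2580x + 12 + 7.2580*(-3)
y = -7.2580x - 9.7740

y = -7.2580x - 9.7740


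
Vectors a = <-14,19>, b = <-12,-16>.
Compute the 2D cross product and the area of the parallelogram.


cross = -14*(-16) - 19*(-12) = 224 + 228 = 452
Parallelogram area = |452| = 452

cross = 452, parallelogram area = 452


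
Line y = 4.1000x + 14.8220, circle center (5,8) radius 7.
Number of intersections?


Substitute y = 4.1000x + 14.8220: (x-5)^2 + (4.1000x+14.8220-8)^2 = 49
Expand to Ax^2 + Bx + C = 0, where b-k = 6.822
A = 1+m^2 = 17.81
B = 2(m(b-k) - h) = 2(4.1000*6.822 - 5) = 45.9404
C = h^2 + (b-k)^2 - r^2 = 25 + 46.539684 - 49 = 22.539684
disc = B^2-4AC = 2110.5204 - 1605.7271 = 504.7933
disc > 0

2 intersection points


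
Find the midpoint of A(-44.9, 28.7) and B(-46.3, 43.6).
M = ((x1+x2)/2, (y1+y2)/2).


Mx = (-44.9 - 46.3)/2 = -91.2/2 = -45.6000
My = (28.7 + 43.6)/2 = 72.3/2 = 36.1500

(-45.6000, 36.1500)


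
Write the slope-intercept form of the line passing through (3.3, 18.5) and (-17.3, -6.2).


m = (-24.7)/(-20.6) = 1.1990
b = y1 - m*x1 = 18.5 - (-24.7*3.3)/(-20.6) = 18.5 - 3.9568 = 14.5432

y = 1.1990x + 14.5432


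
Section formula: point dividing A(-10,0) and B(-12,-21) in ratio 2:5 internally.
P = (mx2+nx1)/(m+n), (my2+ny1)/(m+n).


Px = (2*(-12) + 5*(-10))/7 = -74/7 = -10.5714
Py = (2*(-21) + 5*0)/7 = -42/7 = -6.0000

P = (-10.5714, -6.0000)


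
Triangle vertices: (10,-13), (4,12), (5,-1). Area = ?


10*(12+ 1) = 130
4*(-1+ 13) = 48
5*(-13-12) = -125
sum = 53
Area = |53|/2 = 26.5000

26.5000 sq units


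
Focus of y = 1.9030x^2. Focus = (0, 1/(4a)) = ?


a = 1.9030
4a = 7.6120
focus = (0, 1/7.6120) = (0, 0.1314)

Focus = (0, 0.1314)


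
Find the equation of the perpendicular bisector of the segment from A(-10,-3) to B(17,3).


Midpoint = (3.5, 0)
Slope of AB = dy/dx = 6/27 = 0.2222
Perp slope = -dx/dy = -27/6 = -4.5000
b = My - (perp slope)*Mx = 0 + (27*3.5)/6 = 0 + 15.7500 = 15.7500

y = -4.5000x + 15.7500


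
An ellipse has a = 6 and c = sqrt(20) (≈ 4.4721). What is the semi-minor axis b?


b^2 = 6^2 - (sqrt(20))^2 = 36 - 20 = 16
b = sqrt(16) = 4

b = 4


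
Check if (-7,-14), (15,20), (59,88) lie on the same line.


-7*(20-88) + 15*(88+ 14) + 59*(-14-20)
= 476 + 1530 - 2006 = 0

Yes, collinear (determinant = 0)


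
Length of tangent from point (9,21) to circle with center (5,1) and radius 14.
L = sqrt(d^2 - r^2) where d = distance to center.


d = sqrt((9-5)^2 + (21-1)^2) = sqrt(16+400) = 20.3961
L = sqrt(416.0000 - 196) = sqrt(220.0000) = 14.8324

14.8324


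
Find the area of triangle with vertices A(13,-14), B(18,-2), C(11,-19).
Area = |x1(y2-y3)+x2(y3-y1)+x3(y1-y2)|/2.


13*(-2+ 19) = 221
18*(-19+ 14) = -90
11*(-14+ 2) = -132
sum = -1
Area = |-1|/2 = 0.5000

0.5000 sq units


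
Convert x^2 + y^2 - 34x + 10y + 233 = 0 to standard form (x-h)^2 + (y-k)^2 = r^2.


h = -D/2 = 34/2 = 17
k = -E/2 = -10/2 = -5
r^2 = h^2 + k^2 - F = 289 + 25 - 233 = 81
r = 9

Center (17, -5), radius = 9


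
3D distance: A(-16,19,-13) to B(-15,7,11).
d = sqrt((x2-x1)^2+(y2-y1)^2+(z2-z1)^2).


dx=1, dy=-12, dz=24
d = sqrt(1+144+576) = sqrt(721) = 26.8514

26.8514


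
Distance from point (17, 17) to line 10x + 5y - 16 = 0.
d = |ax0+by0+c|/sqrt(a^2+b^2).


|10*17 + 5*17 - 16| = |239| = 239
sqrt(100 + 25) = sqrt(125) = 11.1803
d = 239/sqrt(125) = 21.3768

21.3768


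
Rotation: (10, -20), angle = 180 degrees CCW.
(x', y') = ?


cos(180) = -1, sin(180) = 0
x' = 10*(-1) + 20*0 = -10
y' = 10*0 - 20*(-1) = 20

(-10, 20)


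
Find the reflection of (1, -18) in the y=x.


Reflection rule for y=x: (y, x)
(1, -18) -> (-18, 1)

(-18, 1)


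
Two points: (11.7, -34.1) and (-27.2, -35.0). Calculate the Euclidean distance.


dx = -27.2 - 11.7 = -38.9
dy = -35.0 + 34.1 = -0.9
d = sqrt(1513.21 + 0.81) = sqrt(1514.02) = 38.9104

38.9104


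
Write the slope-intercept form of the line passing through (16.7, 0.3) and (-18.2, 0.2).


m = (-0.1)/(-34.9) = 0.0029
b = y1 - m*x1 = 0.3 - (-0.1*16.7)/(-34.9) = 0.3 - 0.0479 = 0.2521

y = 0.0029x + 0.2521


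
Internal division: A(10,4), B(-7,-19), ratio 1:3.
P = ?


Px = (1*(-7) + 3*10)/4 = 23/4 = 5.7500
Py = (1*(-19) + 3*4)/4 = -7/4 = -1.7500

P = (5.7500, -1.7500)


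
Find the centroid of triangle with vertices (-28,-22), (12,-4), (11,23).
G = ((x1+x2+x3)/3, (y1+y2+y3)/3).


Gx = (-28+12+11)/3 = -5/3 = -1.6667
Gy = (-22- 4+23)/3 = -3/3 = -1.0000

G = (-1.6667, -1.0000)


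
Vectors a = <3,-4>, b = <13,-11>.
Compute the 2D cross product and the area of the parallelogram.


cross = 3*(-11) + 4*13 = -33 + 52 = 19
Parallelogram area = |19| = 19

cross = 19, parallelogram area = 19


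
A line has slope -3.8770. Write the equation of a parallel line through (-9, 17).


Parallel lines have equal slopes.
m2 = -3.8770
b2 = 17 + 3.8770*(-9) = -17.8930

y = -3.8770x - 17.8930


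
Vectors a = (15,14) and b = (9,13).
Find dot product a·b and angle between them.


a·b = 15*9 + 14*13 = 135 + 182 = 317
|a| = sqrt(225+196) = 20.5183
|b| = sqrt(81+169) = 15.8114
cos(theta) = 317/(sqrt(421)*sqrt(250)) = 317/sqrt(105250) = 0.977121
theta = arccos(317/sqrt(105250)) = 12.2798 degrees

a·b = 317, theta = 12.2798 deg


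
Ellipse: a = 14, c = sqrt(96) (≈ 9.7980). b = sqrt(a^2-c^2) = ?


b^2 = 14^2 - (sqrt(96))^2 = 196 - 96 = 100
b = sqrt(100) = 10

b = 10


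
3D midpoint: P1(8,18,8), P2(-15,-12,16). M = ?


Mx = (8- 15)/2 = -3.5000
My = (18- 12)/2 = 3.0000
Mz = (8+16)/2 = 12.0000

M = (-3.5000, 3.0000, 12.0000)


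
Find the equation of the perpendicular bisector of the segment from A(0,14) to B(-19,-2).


Midpoint = (-9.5, 6)
Slope of AB = dy/dx = -16/(-19) = 0.8421
Perp slope = -dx/dy = -19/16 = -1.1875
b = My - (perp slope)*Mx = 6 + (-19*(-9.5))/(-16) = 6 - 11.2812 = -5.2812

y = -1.1875x - 5.2812


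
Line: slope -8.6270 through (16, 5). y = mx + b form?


y - 5 = -8.6270(x - 16)
y = -8.6270x + 5 + 8.6270*16
y = -8.6270x + 143.0320

y = -8.6270x + 143.0320


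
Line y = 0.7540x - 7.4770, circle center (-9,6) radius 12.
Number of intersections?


Substitute y = 0.7540x - 7.4770: (x+ 9)^2 + (0.7540x- 7.4770-6)^2 = 144
Expand to Ax^2 + Bx + C = 0, where b-k = -13.477
A = 1+m^2 = 1.568516
B = 2(m(b-k) - h) = 2(0.7540*(-13.477) + 9) = -2.323316
C = h^2 + (b-k)^2 - r^2 = 81 + 181.629529 - 144 = 118.629529
disc = B^2-4AC = 5.3978 - 744.2893 = -738.8915
disc < 0

0 intersection points


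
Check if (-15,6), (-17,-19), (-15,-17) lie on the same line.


-15*(-19+ 17) - 17*(-17-6) - 15*(6+ 19)
= 30 + 391 - 375 = 46

No, not collinear (determinant = 46)


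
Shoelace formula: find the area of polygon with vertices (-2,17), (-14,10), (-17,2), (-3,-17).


sum(xi*y_{i+1}) = -2*10 - 14*2 - 17*(-17) - 3*17 = 190
sum(yi*x_{i+1}) = 17*(-14) + 10*(-17) + 2*(-3) - 17*(-2) = -380
Area = |190 + 380|/2 = 570/2 = 285.0000

285.0000 sq units


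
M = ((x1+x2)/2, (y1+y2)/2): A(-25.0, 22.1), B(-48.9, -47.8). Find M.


Mx = (-25.0 - 48.9)/2 = -73.9/2 = -36.9500
My = (22.1 - 47.8)/2 = -25.7/2 = -12.8500

(-36.9500, -12.8500)


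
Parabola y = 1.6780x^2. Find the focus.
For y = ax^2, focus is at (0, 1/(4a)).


a = 1.6780
4a = 6.7120
focus = (0, 1/6.7120) = (0, 0.1490)

Focus = (0, 0.1490)


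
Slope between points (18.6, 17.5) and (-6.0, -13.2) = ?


dy = -13.2 - 17.5 = -30.7
dx = -6.0 - 18.6 = -24.6
m = -30.7/(-24.6) = 1.2480

m = 1.2480


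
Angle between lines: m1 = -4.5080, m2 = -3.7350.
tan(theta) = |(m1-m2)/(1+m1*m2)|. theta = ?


m1-m2 = -0.773
1+m1*m2 = 17.83738
tan(theta) = |-0.773/17.83738| = 0.043336
theta = arctan(|-0.773/17.83738|) = 2.4814 degrees (acute angle)

2.4814 degrees


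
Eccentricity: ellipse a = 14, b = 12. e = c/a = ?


c = sqrt(196-144) = sqrt(52) = 7.2111
e = c/a = sqrt(52)/14 = 0.5151

e = 0.5151


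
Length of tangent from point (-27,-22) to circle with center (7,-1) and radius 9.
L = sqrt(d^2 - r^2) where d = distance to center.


d = sqrt((-27-7)^2 + (-22+ 1)^2) = sqrt(1156+441) = 39.9625
L = sqrt(1597.0000 - 81) = sqrt(1516.0000) = 38.9358

38.9358


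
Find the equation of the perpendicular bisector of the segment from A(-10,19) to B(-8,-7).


Midpoint = (-9, 6)
Slope of AB = dy/dx = -26/2 = -13.0000
Perp slope = -dx/dy = 2/26 = 0.0769
b = My - (perp slope)*Mx = 6 + (2*(-9))/(-26) = 6 + 0.6923 = 6.6923

y = 0.0769x + 6.6923


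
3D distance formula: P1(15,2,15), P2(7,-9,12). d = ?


dx=-8, dy=-11, dz=-3
d = sqrt(64+121+9) = sqrt(194) = 13.9284

13.9284


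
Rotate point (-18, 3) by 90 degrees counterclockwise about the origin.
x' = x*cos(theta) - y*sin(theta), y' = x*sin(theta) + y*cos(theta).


cos(90) = 0, sin(90) = 1
x' = -18*0 - 3*1 = -3
y' = -18*1 + 3*0 = -18

(-3, -18)


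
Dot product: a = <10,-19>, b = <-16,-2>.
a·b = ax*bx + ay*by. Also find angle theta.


a·b = 10*(-16) - 19*(-2) = -160 + 38 = -122
|a| = sqrt(100+361) = 21.4709
|b| = sqrt(256+4) = 16.1245
cos(theta) = -122/(sqrt(461)*sqrt(260)) = -122/sqrt(119860) = -0.352389
theta = arccos(-122/sqrt(119860)) = 110.6335 degrees

a·b = -122, theta = 110.6335 deg


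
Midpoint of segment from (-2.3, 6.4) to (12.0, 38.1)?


Mx = (-2.3 + 12.0)/2 = 9.7/2 = 4.8500
My = (6.4 + 38.1)/2 = 44.5/2 = 22.2500

(4.8500, 22.2500)


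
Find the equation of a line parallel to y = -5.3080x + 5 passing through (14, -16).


Parallel lines have equal slopes.
m2 = -5.3080
b2 = -16 + 5.3080*14 = 58.3120

y = -5.3080x + 58.3120


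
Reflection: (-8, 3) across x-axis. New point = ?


Reflection rule for x-axis: (x, -y)
(-8, 3) -> (-8, -3)

(-8, -3)


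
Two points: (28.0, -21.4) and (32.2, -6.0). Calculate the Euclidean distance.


dx = 32.2 - 28.0 = 4.2
dy = -6.0 + 21.4 = 15.4
d = sqrt(17.64 + 237.16) = sqrt(254.8) = 15.9625

15.9625


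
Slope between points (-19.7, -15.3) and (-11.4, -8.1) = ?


dy = -8.1 + 15.3 = 7.2
dx = -11.4 + 19.7 = 8.3
m = 7.2/8.3 = 0.8675

m = 0.8675


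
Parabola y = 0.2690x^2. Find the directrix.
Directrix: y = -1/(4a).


a = 0.2690
1/(4a) = 0.9294
directrix: y = -0.9294 = -0.9294

y = -0.9294


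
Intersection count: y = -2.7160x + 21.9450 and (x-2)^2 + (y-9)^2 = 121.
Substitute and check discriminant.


Substitute y = -2.7160x + 21.9450: (x-2)^2 + (-2.7160x+21.9450-9)^2 = 121
Expand to Ax^2 + Bx + C = 0, where b-k = 12.945
A = 1+m^2 = 8.376656
B = 2(m(b-k) - h) = 2(-2.7160*12.945 - 2) = -74.31724
C = h^2 + (b-k)^2 - r^2 = 4 + 167.573025 - 121 = 50.573025
disc = B^2-4AC = 5523.0522 - 1694.5313 = 3828.5209
disc > 0

2 intersection points
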